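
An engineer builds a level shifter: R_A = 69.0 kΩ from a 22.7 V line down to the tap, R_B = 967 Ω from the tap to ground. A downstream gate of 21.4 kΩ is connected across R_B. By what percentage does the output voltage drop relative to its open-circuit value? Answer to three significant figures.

4.27 %

The divider's output (Thévenin) resistance is R_A‖R_B = 953.6 Ω.
Fractional drop under load = R_th/(R_th + R_L) = 953.6 / (953.6 + 21400) = 0.04266.
So the output falls by 4.27 %.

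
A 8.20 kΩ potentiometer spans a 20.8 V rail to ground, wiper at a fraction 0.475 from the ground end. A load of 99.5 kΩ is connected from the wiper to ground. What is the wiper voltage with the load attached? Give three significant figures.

The wiper splits the pot into (1−α)R = 4.305 kΩ above and αR = 3.895 kΩ below.
Lower section ‖ load = 3.748 kΩ.
V_wiper = 20.8 × 3.748/(4.305 + 3.748) = 9.68 V.

V ≈ 9.68 V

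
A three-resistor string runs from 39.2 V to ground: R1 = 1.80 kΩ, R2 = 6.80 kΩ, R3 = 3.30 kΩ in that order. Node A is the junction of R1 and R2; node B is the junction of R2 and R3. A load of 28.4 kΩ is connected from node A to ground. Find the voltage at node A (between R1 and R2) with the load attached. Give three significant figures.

V ≈ 31.6 V

Below node A the series string R2+R3 = 10.10 kΩ sits in parallel with the 28.4 kΩ load: 7.450 kΩ.
V_A = 39.2 × 7.450/(1.80 + 7.450) = 31.6 V.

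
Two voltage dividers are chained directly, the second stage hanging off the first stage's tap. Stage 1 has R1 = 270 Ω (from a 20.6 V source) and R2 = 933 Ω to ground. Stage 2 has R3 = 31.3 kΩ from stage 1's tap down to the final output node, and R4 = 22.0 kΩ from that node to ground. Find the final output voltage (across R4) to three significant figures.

Stage 2 presents R3+R4 = 53300 Ω as a load on stage 1's tap.
Stage 1's lower leg becomes R2‖(R3+R4) = 916.9 Ω, so V_mid = 20.6 × 916.9/1187 = 15.91 V.
Stage 2 is itself unloaded: V_out = V_mid × R4/(R3+R4) = 15.91 × 22000/53300 = 6.57 V.

V_out ≈ 6.57 V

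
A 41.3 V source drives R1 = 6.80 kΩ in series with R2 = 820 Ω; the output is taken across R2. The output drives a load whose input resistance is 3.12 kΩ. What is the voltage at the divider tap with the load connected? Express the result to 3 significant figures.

V_out ≈ 3.60 V

The load sits in parallel with R2: R2‖R_L = (820 × 3120) / (820 + 3120) = 649.3 Ω.
V_out = 41.3 × 649.3 / (6800 + 649.3) = 41.3 × 649.3/7449 = 3.60 V.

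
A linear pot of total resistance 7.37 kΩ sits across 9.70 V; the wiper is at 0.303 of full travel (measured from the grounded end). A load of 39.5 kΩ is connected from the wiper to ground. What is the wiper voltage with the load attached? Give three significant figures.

The wiper splits the pot into (1−α)R = 5.137 kΩ above and αR = 2.233 kΩ below.
Lower section ‖ load = 2.114 kΩ.
V_wiper = 9.70 × 2.114/(5.137 + 2.114) = 2.83 V.

V ≈ 2.83 V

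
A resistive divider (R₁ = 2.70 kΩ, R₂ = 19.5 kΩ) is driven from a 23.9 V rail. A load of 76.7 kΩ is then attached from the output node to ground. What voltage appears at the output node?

V_out ≈ 20.4 V

The load sits in parallel with R₂: R₂‖R_L = (19.5 × 76.7) / (19.5 + 76.7) = 15.55 kΩ.
V_out = 23.9 × 15.55 / (2.70 + 15.55) = 23.9 × 15.55/18.25 = 20.4 V.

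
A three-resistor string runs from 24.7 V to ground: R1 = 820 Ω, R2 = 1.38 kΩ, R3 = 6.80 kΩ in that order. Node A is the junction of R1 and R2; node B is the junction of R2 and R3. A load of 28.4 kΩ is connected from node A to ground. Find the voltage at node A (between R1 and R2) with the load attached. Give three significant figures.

Below node A the series string R2+R3 = 8180 Ω sits in parallel with the 28400 Ω load: 6351 Ω.
V_A = 24.7 × 6351/(820 + 6351) = 21.9 V.

V ≈ 21.9 V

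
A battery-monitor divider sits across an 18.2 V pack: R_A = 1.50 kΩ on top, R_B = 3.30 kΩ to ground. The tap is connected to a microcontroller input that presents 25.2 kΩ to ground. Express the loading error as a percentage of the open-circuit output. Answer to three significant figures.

3.93 %

The divider's output (Thévenin) resistance is R_A‖R_B = 1.031 kΩ.
Fractional drop under load = R_th/(R_th + R_L) = 1.031 / (1.031 + 25.2) = 0.03931.
So the output falls by 3.93 %.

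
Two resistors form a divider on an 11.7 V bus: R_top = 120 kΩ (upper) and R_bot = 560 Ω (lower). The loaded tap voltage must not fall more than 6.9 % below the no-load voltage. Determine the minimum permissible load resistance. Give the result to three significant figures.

R_L(min) ≈ 7.52 kΩ

Output resistance R_th = R_top‖R_bot = (120000 × 560)/120600 = 557.4 Ω.
The fractional drop is R_th/(R_th + R_L); requiring this ≤ 0.0690 gives R_L ≥ R_th(1/0.0690 − 1) = 557.4 × 13.49 = 7.52 kΩ.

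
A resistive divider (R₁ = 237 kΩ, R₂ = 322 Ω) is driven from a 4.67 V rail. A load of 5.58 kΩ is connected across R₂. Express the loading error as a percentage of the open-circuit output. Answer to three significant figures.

The divider's output (Thévenin) resistance is R₁‖R₂ = 321.6 Ω.
Fractional drop under load = R_th/(R_th + R_L) = 321.6 / (321.6 + 5580) = 0.05449.
So the output falls by 5.45 %.

5.45 %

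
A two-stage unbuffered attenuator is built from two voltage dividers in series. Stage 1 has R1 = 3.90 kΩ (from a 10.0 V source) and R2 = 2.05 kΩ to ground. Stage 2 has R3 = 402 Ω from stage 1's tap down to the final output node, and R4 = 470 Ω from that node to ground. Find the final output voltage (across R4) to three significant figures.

V_out ≈ 0.731 V

Stage 2 presents R3+R4 = 872.0 Ω as a load on stage 1's tap.
Stage 1's lower leg becomes R2‖(R3+R4) = 611.8 Ω, so V_mid = 10.0 × 611.8/4512 = 1.356 V.
Stage 2 is itself unloaded: V_out = V_mid × R4/(R3+R4) = 1.356 × 470/872.0 = 0.731 V.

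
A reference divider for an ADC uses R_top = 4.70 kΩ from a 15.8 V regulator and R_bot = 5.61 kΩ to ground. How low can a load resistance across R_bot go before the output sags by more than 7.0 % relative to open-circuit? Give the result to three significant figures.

Output resistance R_th = R_top‖R_bot = (4.70 × 5.61)/10.31 = 2.557 kΩ.
The fractional drop is R_th/(R_th + R_L); requiring this ≤ 0.0700 gives R_L ≥ R_th(1/0.0700 − 1) = 2.557 × 13.29 = 34.0 kΩ.

R_L(min) ≈ 34.0 kΩ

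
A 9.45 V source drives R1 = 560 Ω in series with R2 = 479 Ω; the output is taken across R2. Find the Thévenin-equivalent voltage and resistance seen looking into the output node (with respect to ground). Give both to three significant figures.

V_th = 4.36 V, R_th = 258 Ω

V_th is the open-circuit tap voltage: 9.45 × 479/(560 + 479) = 4.36 V.
With the supply zeroed, R1 and R2 appear in parallel from the tap: R_th = R1‖R2 = (560 × 479)/1039 = 258 Ω.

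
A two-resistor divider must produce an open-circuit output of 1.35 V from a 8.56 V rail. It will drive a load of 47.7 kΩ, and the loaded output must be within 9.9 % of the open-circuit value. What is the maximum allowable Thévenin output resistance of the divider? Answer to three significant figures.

R_th ≤ 5.24 kΩ

Loading drop = R_th/(R_th + R_L) ≤ 0.0990, so R_th ≤ R_L · ε/(1−ε) = 47.7 kΩ × 0.0990/0.9010 = 5.24 kΩ.
(Any R1, R2 with R2/(R1+R2) = 0.158 and R1‖R2 ≤ 5.24 kΩ will meet the spec.)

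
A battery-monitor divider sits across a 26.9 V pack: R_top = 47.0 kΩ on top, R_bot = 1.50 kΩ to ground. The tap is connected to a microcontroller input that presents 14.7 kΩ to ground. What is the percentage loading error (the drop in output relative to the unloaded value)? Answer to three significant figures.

The divider's output (Thévenin) resistance is R_top‖R_bot = 1.454 kΩ.
Fractional drop under load = R_th/(R_th + R_L) = 1.454 / (1.454 + 14.7) = 0.08999.
So the output falls by 9.00 %.

9.00 %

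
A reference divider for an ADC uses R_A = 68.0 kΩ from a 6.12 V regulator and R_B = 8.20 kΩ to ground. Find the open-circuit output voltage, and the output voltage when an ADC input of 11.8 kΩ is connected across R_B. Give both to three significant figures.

Open-circuit: V = 6.12 × 8.20/(68.0 + 8.20) = 0.659 V.
With the load, R_B becomes R_B‖R_L = 4.838 kΩ, so V = 6.12 × 4.838/72.84 = 0.406 V.

Unloaded: 0.659 V; loaded: 0.406 V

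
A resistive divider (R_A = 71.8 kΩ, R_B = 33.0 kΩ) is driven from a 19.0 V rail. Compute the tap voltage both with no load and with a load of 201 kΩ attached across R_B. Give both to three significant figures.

Open-circuit: V = 19.0 × 33.0/(71.8 + 33.0) = 5.98 V.
With the load, R_B becomes R_B‖R_L = 28.35 kΩ, so V = 19.0 × 28.35/100.1 = 5.38 V.

Unloaded: 5.98 V; loaded: 5.38 V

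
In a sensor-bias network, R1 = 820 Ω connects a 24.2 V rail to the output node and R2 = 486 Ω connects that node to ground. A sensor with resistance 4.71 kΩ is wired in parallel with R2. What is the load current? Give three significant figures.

I_L ≈ 1.80 mA

R2‖R_L = 440.5 Ω; V_out = 24.2 × 440.5/1261 = 8.458 V.
I_L = V_out / R_L = 8.458 / 4.71 kΩ = 1.80 mA.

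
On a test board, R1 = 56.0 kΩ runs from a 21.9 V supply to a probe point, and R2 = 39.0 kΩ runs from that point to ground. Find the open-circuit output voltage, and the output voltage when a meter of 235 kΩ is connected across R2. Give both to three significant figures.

Unloaded: 8.99 V; loaded: 8.19 V

Open-circuit: V = 21.9 × 39.0/(56.0 + 39.0) = 8.99 V.
With the load, R2 becomes R2‖R_L = 33.45 kΩ, so V = 21.9 × 33.45/89.45 = 8.19 V.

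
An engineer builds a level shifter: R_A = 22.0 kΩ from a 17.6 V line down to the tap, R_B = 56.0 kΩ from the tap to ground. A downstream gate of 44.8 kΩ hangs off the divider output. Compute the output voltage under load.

The load sits in parallel with R_B: R_B‖R_L = (56.0 × 44.8) / (56.0 + 44.8) = 24.89 kΩ.
V_out = 17.6 × 24.89 / (22.0 + 24.89) = 17.6 × 24.89/46.89 = 9.34 V.

V_out ≈ 9.34 V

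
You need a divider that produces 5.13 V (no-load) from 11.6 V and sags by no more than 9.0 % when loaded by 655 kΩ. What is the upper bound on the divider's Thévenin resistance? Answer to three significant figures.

R_th ≤ 64.8 kΩ

Loading drop = R_th/(R_th + R_L) ≤ 0.0900, so R_th ≤ R_L · ε/(1−ε) = 655 kΩ × 0.0900/0.9100 = 64.8 kΩ.
(Any R1, R2 with R2/(R1+R2) = 0.442 and R1‖R2 ≤ 64.8 kΩ will meet the spec.)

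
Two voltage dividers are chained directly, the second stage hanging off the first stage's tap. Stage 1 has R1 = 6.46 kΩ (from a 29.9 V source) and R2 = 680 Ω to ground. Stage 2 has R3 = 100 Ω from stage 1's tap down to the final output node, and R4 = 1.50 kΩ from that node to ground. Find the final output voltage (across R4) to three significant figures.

Stage 2 presents R3+R4 = 1600 Ω as a load on stage 1's tap.
Stage 1's lower leg becomes R2‖(R3+R4) = 477.2 Ω, so V_mid = 29.9 × 477.2/6937 = 2.057 V.
Stage 2 is itself unloaded: V_out = V_mid × R4/(R3+R4) = 2.057 × 1500/1600 = 1.93 V.

V_out ≈ 1.93 V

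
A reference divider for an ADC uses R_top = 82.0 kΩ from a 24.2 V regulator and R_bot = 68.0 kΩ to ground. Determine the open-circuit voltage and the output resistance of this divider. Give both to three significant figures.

V_th is the open-circuit tap voltage: 24.2 × 68.0/(82.0 + 68.0) = 11.0 V.
With the supply zeroed, R_top and R_bot appear in parallel from the tap: R_th = R_top‖R_bot = (82.0 × 68.0)/150.0 = 37.2 kΩ.

V_th = 11.0 V, R_th = 37.2 kΩ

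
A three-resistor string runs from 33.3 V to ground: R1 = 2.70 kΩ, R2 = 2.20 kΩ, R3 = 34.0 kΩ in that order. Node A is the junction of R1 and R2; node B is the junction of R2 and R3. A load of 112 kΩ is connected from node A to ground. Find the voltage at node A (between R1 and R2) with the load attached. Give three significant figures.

V ≈ 30.3 V

Below node A the series string R2+R3 = 36.20 kΩ sits in parallel with the 112 kΩ load: 27.36 kΩ.
V_A = 33.3 × 27.36/(2.70 + 27.36) = 30.3 V.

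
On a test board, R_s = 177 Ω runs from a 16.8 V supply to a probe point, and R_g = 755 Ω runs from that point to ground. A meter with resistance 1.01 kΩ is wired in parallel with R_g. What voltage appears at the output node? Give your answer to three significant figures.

V_out ≈ 11.9 V

The load sits in parallel with R_g: R_g‖R_L = (755 × 1010) / (755 + 1010) = 432.0 Ω.
V_out = 16.8 × 432.0 / (177 + 432.0) = 16.8 × 432.0/609.0 = 11.9 V.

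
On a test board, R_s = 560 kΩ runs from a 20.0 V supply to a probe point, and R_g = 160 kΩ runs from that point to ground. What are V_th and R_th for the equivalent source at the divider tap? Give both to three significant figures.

V_th = 4.44 V, R_th = 124 kΩ

V_th is the open-circuit tap voltage: 20.0 × 160/(560 + 160) = 4.44 V.
With the supply zeroed, R_s and R_g appear in parallel from the tap: R_th = R_s‖R_g = (560 × 160)/720.0 = 124 kΩ.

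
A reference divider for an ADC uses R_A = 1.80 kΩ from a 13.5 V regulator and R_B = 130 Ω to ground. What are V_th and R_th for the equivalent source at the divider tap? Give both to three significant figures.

V_th is the open-circuit tap voltage: 13.5 × 130/(1800 + 130) = 0.909 V.
With the supply zeroed, R_A and R_B appear in parallel from the tap: R_th = R_A‖R_B = (1800 × 130)/1930 = 121 Ω.

V_th = 0.909 V, R_th = 121 Ω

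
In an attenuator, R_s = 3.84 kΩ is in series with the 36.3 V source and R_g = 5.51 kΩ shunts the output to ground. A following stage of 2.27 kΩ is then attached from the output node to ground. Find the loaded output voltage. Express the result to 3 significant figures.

V_out ≈ 10.7 V

The load sits in parallel with R_g: R_g‖R_L = (5.51 × 2.27) / (5.51 + 2.27) = 1.608 kΩ.
V_out = 36.3 × 1.608 / (3.84 + 1.608) = 36.3 × 1.608/5.448 = 10.7 V.
(Unloaded it would have been 21.4 V.)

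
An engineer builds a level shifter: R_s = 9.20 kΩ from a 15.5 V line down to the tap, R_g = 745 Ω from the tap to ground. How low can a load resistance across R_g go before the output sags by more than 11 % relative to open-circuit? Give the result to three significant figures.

R_L(min) ≈ 5.58 kΩ

Output resistance R_th = R_s‖R_g = (9200 × 745)/9945 = 689.2 Ω.
The fractional drop is R_th/(R_th + R_L); requiring this ≤ 0.110 gives R_L ≥ R_th(1/0.110 − 1) = 689.2 × 8.091 = 5.58 kΩ.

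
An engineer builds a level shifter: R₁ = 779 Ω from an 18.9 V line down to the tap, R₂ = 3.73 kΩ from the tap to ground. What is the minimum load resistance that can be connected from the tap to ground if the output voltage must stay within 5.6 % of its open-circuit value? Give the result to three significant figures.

R_L(min) ≈ 10.9 kΩ

Output resistance R_th = R₁‖R₂ = (779 × 3730)/4509 = 644.4 Ω.
The fractional drop is R_th/(R_th + R_L); requiring this ≤ 0.0560 gives R_L ≥ R_th(1/0.0560 − 1) = 644.4 × 16.86 = 10.9 kΩ.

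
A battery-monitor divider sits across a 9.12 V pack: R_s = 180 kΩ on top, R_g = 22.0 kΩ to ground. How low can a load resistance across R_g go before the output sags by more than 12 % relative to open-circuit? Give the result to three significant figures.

Output resistance R_th = R_s‖R_g = (180 × 22.0)/202.0 = 19.60 kΩ.
The fractional drop is R_th/(R_th + R_L); requiring this ≤ 0.120 gives R_L ≥ R_th(1/0.120 − 1) = 19.60 × 7.333 = 144 kΩ.

R_L(min) ≈ 144 kΩ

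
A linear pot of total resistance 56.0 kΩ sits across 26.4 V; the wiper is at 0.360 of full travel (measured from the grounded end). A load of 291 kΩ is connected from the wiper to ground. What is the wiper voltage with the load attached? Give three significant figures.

V ≈ 9.10 V

The wiper splits the pot into (1−α)R = 35.84 kΩ above and αR = 20.16 kΩ below.
Lower section ‖ load = 18.85 kΩ.
V_wiper = 26.4 × 18.85/(35.84 + 18.85) = 9.10 V.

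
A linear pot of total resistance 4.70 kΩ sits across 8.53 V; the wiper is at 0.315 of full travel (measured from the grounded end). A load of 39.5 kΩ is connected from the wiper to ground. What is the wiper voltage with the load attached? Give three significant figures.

V ≈ 2.62 V

The wiper splits the pot into (1−α)R = 3.220 kΩ above and αR = 1.480 kΩ below.
Lower section ‖ load = 1.427 kΩ.
V_wiper = 8.53 × 1.427/(3.220 + 1.427) = 2.62 V.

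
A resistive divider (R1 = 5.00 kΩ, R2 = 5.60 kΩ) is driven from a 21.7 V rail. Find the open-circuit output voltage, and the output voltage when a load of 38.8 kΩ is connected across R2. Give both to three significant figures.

Open-circuit: V = 21.7 × 5.60/(5.00 + 5.60) = 11.5 V.
With the load, R2 becomes R2‖R_L = 4.894 kΩ, so V = 21.7 × 4.894/9.894 = 10.7 V.

Unloaded: 11.5 V; loaded: 10.7 V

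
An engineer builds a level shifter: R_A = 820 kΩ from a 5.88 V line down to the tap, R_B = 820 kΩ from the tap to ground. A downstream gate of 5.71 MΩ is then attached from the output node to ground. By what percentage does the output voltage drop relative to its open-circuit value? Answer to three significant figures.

The divider's output (Thévenin) resistance is R_A‖R_B = 410.0 kΩ.
Fractional drop under load = R_th/(R_th + R_L) = 410.0 / (410.0 + 5710) = 0.06699.
So the output falls by 6.70 %.

6.70 %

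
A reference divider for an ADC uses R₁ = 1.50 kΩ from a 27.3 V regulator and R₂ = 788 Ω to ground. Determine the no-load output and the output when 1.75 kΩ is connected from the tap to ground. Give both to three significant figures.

Unloaded: 9.40 V; loaded: 7.26 V

Open-circuit: V = 27.3 × 788/(1500 + 788) = 9.40 V.
With the load, R₂ becomes R₂‖R_L = 543.3 Ω, so V = 27.3 × 543.3/2043 = 7.26 V.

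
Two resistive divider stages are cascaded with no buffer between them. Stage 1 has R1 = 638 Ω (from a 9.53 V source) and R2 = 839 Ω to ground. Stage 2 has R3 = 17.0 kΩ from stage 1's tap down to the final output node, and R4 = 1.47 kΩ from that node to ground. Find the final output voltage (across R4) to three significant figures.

V_out ≈ 0.423 V

Stage 2 presents R3+R4 = 18470 Ω as a load on stage 1's tap.
Stage 1's lower leg becomes R2‖(R3+R4) = 802.5 Ω, so V_mid = 9.53 × 802.5/1441 = 5.309 V.
Stage 2 is itself unloaded: V_out = V_mid × R4/(R3+R4) = 5.309 × 1470/18470 = 0.423 V.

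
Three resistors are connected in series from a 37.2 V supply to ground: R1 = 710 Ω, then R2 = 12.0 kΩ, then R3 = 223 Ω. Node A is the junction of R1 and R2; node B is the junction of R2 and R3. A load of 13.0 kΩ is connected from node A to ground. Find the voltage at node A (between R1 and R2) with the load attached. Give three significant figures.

Below node A the series string R2+R3 = 12220 Ω sits in parallel with the 13000 Ω load: 6300 Ω.
V_A = 37.2 × 6300/(710 + 6300) = 33.4 V.

V ≈ 33.4 V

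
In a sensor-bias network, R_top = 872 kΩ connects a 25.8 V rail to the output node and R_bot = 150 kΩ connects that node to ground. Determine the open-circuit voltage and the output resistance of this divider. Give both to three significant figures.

V_th is the open-circuit tap voltage: 25.8 × 150/(872 + 150) = 3.79 V.
With the supply zeroed, R_top and R_bot appear in parallel from the tap: R_th = R_top‖R_bot = (872 × 150)/1022 = 128 kΩ.

V_th = 3.79 V, R_th = 128 kΩ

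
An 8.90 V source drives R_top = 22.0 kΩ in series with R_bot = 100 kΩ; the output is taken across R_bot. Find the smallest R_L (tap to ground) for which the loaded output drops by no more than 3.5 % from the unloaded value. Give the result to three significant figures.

R_L(min) ≈ 497 kΩ

Output resistance R_th = R_top‖R_bot = (22.0 × 100)/122.0 = 18.03 kΩ.
The fractional drop is R_th/(R_th + R_L); requiring this ≤ 0.0350 gives R_L ≥ R_th(1/0.0350 − 1) = 18.03 × 27.57 = 497 kΩ.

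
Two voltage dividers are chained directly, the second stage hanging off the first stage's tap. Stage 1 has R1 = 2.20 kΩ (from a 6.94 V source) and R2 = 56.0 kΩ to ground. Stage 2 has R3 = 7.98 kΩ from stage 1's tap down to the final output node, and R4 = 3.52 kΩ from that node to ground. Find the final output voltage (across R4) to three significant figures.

Stage 2 presents R3+R4 = 11.50 kΩ as a load on stage 1's tap.
Stage 1's lower leg becomes R2‖(R3+R4) = 9.541 kΩ, so V_mid = 6.94 × 9.541/11.74 = 5.640 V.
Stage 2 is itself unloaded: V_out = V_mid × R4/(R3+R4) = 5.640 × 3.52/11.50 = 1.73 V.

V_out ≈ 1.73 V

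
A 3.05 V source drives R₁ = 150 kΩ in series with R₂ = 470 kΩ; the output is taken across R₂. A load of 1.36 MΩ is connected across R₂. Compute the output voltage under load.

V_out ≈ 2.13 V

The load sits in parallel with R₂: R₂‖R_L = (470 × 1360) / (470 + 1360) = 349.3 kΩ.
V_out = 3.05 × 349.3 / (150 + 349.3) = 3.05 × 349.3/499.3 = 2.13 V.
(Unloaded it would have been 2.31 V.)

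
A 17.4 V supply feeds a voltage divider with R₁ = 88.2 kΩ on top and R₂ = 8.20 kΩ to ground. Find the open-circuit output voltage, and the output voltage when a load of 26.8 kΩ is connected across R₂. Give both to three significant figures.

Open-circuit: V = 17.4 × 8.20/(88.2 + 8.20) = 1.48 V.
With the load, R₂ becomes R₂‖R_L = 6.279 kΩ, so V = 17.4 × 6.279/94.48 = 1.16 V.

Unloaded: 1.48 V; loaded: 1.16 V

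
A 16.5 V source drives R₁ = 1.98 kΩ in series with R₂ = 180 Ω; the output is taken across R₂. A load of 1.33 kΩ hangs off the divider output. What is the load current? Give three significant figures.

I_L ≈ 0.920 mA

R₂‖R_L = 158.5 Ω; V_out = 16.5 × 158.5/2139 = 1.223 V.
I_L = V_out / R_L = 1.223 / 1.33 kΩ = 0.920 mA.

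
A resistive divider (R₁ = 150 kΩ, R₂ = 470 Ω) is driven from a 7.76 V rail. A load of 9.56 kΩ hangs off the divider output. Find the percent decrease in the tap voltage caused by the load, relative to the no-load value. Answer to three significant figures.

4.67 %

The divider's output (Thévenin) resistance is R₁‖R₂ = 468.5 Ω.
Fractional drop under load = R_th/(R_th + R_L) = 468.5 / (468.5 + 9560) = 0.04672.
So the output falls by 4.67 %.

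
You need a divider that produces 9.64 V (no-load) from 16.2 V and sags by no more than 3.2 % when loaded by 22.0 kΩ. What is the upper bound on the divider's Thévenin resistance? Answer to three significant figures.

R_th ≤ 727 Ω

Loading drop = R_th/(R_th + R_L) ≤ 0.0320, so R_th ≤ R_L · ε/(1−ε) = 22.0 kΩ × 0.0320/0.9680 = 727 Ω.
(Any R1, R2 with R2/(R1+R2) = 0.595 and R1‖R2 ≤ 727 Ω will meet the spec.)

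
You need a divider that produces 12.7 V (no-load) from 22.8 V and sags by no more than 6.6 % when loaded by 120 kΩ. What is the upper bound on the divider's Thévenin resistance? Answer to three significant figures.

Loading drop = R_th/(R_th + R_L) ≤ 0.0660, so R_th ≤ R_L · ε/(1−ε) = 120 kΩ × 0.0660/0.9340 = 8.48 kΩ.
(Any R1, R2 with R2/(R1+R2) = 0.557 and R1‖R2 ≤ 8.48 kΩ will meet the spec.)

R_th ≤ 8.48 kΩ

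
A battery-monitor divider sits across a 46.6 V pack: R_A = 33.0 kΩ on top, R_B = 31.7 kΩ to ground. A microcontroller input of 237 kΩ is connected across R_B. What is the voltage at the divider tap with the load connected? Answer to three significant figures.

The load sits in parallel with R_B: R_B‖R_L = (31.7 × 237) / (31.7 + 237) = 27.96 kΩ.
V_out = 46.6 × 27.96 / (33.0 + 27.96) = 46.6 × 27.96/60.96 = 21.4 V.
(Unloaded it would have been 22.8 V.)

V_out ≈ 21.4 V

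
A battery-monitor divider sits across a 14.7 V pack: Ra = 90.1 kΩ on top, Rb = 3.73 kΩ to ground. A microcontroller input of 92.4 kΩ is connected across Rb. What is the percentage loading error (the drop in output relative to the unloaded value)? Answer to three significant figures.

3.73 %

The divider's output (Thévenin) resistance is Ra‖Rb = 3.582 kΩ.
Fractional drop under load = R_th/(R_th + R_L) = 3.582 / (3.582 + 92.4) = 0.03732.
So the output falls by 3.73 %.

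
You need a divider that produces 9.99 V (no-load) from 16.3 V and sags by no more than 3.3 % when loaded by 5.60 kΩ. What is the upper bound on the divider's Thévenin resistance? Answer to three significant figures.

R_th ≤ 191 Ω

Loading drop = R_th/(R_th + R_L) ≤ 0.0330, so R_th ≤ R_L · ε/(1−ε) = 5.60 kΩ × 0.0330/0.9670 = 191 Ω.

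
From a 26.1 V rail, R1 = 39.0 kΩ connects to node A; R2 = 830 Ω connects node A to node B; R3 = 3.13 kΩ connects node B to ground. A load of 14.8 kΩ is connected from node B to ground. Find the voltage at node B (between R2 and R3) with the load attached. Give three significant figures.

At node B, R3 is in parallel with the load: R3‖R_L = 2584 Ω.
Below node A the resistance is R2 + (R3‖R_L) = 3414 Ω, so V_A = 26.1 × 3414/42410 = 2.101 V.
Then V_B = V_A × (R3‖R_L)/(R2 + R3‖R_L) = 2.101 × 2584/3414 = 1.59 V.

V ≈ 1.59 V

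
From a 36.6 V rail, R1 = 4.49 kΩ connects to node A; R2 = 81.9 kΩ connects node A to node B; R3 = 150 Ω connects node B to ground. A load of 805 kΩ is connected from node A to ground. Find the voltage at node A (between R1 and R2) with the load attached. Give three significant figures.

Below node A the series string R2+R3 = 82050 Ω sits in parallel with the 805000 Ω load: 74460 Ω.
V_A = 36.6 × 74460/(4490 + 74460) = 34.5 V.

V ≈ 34.5 V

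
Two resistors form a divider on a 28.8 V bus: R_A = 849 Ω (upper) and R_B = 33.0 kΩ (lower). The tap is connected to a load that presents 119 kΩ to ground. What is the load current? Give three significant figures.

I_L ≈ 0.234 mA

R_B‖R_L = 25840 Ω; V_out = 28.8 × 25840/26680 = 27.88 V.
I_L = V_out / R_L = 27.88 / 119 kΩ = 0.234 mA.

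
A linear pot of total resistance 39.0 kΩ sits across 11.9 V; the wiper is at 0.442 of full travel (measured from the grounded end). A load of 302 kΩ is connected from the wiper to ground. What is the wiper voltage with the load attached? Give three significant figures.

The wiper splits the pot into (1−α)R = 21.76 kΩ above and αR = 17.24 kΩ below.
Lower section ‖ load = 16.31 kΩ.
V_wiper = 11.9 × 16.31/(21.76 + 16.31) = 5.10 V.

V ≈ 5.10 V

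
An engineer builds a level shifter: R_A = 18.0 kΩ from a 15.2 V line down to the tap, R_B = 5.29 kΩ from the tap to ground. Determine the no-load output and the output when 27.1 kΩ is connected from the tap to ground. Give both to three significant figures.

Unloaded: 3.45 V; loaded: 3.00 V

Open-circuit: V = 15.2 × 5.29/(18.0 + 5.29) = 3.45 V.
With the load, R_B becomes R_B‖R_L = 4.426 kΩ, so V = 15.2 × 4.426/22.43 = 3.00 V.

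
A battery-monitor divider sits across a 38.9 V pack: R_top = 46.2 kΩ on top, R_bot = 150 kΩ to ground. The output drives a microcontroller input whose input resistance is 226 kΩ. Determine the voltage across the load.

The load sits in parallel with R_bot: R_bot‖R_L = (150 × 226) / (150 + 226) = 90.16 kΩ.
V_out = 38.9 × 90.16 / (46.2 + 90.16) = 38.9 × 90.16/136.4 = 25.7 V.
(Unloaded it would have been 29.7 V.)

V_out ≈ 25.7 V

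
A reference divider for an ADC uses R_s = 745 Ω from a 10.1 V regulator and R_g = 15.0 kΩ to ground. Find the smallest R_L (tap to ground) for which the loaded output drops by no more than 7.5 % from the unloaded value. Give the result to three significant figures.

Output resistance R_th = R_s‖R_g = (745 × 15000)/15740 = 709.7 Ω.
The fractional drop is R_th/(R_th + R_L); requiring this ≤ 0.0750 gives R_L ≥ R_th(1/0.0750 − 1) = 709.7 × 12.33 = 8.75 kΩ.

R_L(min) ≈ 8.75 kΩ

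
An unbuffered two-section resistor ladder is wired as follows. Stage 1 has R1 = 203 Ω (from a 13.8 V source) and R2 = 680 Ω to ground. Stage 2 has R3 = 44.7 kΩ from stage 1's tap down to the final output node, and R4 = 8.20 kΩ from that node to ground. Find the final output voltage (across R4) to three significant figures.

Stage 2 presents R3+R4 = 52900 Ω as a load on stage 1's tap.
Stage 1's lower leg becomes R2‖(R3+R4) = 671.4 Ω, so V_mid = 13.8 × 671.4/874.4 = 10.60 V.
Stage 2 is itself unloaded: V_out = V_mid × R4/(R3+R4) = 10.60 × 8200/52900 = 1.64 V.

V_out ≈ 1.64 V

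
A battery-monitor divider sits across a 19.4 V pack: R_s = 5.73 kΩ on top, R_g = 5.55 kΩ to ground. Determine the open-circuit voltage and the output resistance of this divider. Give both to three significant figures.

V_th is the open-circuit tap voltage: 19.4 × 5.55/(5.73 + 5.55) = 9.55 V.
With the supply zeroed, R_s and R_g appear in parallel from the tap: R_th = R_s‖R_g = (5.73 × 5.55)/11.28 = 2.82 kΩ.

V_th = 9.55 V, R_th = 2.82 kΩ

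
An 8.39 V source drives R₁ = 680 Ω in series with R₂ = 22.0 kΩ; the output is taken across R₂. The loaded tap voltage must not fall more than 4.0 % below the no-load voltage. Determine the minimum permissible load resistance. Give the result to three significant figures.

Output resistance R_th = R₁‖R₂ = (680 × 22000)/22680 = 659.6 Ω.
The fractional drop is R_th/(R_th + R_L); requiring this ≤ 0.0400 gives R_L ≥ R_th(1/0.0400 − 1) = 659.6 × 24.00 = 15.8 kΩ.

R_L(min) ≈ 15.8 kΩ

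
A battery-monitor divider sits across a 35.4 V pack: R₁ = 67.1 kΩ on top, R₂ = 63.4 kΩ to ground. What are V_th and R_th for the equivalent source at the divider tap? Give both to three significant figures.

V_th is the open-circuit tap voltage: 35.4 × 63.4/(67.1 + 63.4) = 17.2 V.
With the supply zeroed, R₁ and R₂ appear in parallel from the tap: R_th = R₁‖R₂ = (67.1 × 63.4)/130.5 = 32.6 kΩ.

V_th = 17.2 V, R_th = 32.6 kΩ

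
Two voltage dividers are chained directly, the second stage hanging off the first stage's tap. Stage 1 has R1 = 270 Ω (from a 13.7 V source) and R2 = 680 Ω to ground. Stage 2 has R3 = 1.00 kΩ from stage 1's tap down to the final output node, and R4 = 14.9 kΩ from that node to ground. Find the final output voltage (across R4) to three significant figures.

Stage 2 presents R3+R4 = 15900 Ω as a load on stage 1's tap.
Stage 1's lower leg becomes R2‖(R3+R4) = 652.1 Ω, so V_mid = 13.7 × 652.1/922.1 = 9.689 V.
Stage 2 is itself unloaded: V_out = V_mid × R4/(R3+R4) = 9.689 × 14900/15900 = 9.08 V.

V_out ≈ 9.08 V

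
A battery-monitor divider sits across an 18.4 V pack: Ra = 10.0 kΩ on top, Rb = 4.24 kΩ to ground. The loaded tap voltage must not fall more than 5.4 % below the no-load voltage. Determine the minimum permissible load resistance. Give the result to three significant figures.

R_L(min) ≈ 52.2 kΩ

Output resistance R_th = Ra‖Rb = (10.0 × 4.24)/14.24 = 2.978 kΩ.
The fractional drop is R_th/(R_th + R_L); requiring this ≤ 0.0540 gives R_L ≥ R_th(1/0.0540 − 1) = 2.978 × 17.52 = 52.2 kΩ.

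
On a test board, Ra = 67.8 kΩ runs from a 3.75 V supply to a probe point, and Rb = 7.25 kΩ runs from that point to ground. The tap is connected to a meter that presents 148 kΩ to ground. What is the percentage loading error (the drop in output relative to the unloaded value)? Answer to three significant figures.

4.24 %

The divider's output (Thévenin) resistance is Ra‖Rb = 6.550 kΩ.
Fractional drop under load = R_th/(R_th + R_L) = 6.550 / (6.550 + 148) = 0.04238.
So the output falls by 4.24 %.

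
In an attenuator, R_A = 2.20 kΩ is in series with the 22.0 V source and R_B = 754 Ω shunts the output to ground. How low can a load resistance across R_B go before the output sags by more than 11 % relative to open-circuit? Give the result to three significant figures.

R_L(min) ≈ 4.54 kΩ

Output resistance R_th = R_A‖R_B = (2200 × 754)/2954 = 561.5 Ω.
The fractional drop is R_th/(R_th + R_L); requiring this ≤ 0.110 gives R_L ≥ R_th(1/0.110 − 1) = 561.5 × 8.091 = 4.54 kΩ.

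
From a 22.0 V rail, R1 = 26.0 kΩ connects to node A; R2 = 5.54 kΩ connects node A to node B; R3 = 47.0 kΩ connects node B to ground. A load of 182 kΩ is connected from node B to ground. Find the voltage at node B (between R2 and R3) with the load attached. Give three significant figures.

V ≈ 11.9 V

At node B, R3 is in parallel with the load: R3‖R_L = 37.35 kΩ.
Below node A the resistance is R2 + (R3‖R_L) = 42.89 kΩ, so V_A = 22.0 × 42.89/68.89 = 13.70 V.
Then V_B = V_A × (R3‖R_L)/(R2 + R3‖R_L) = 13.70 × 37.35/42.89 = 11.9 V.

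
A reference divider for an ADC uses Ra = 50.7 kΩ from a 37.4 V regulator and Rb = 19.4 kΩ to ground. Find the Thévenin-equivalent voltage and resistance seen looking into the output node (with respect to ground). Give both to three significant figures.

V_th is the open-circuit tap voltage: 37.4 × 19.4/(50.7 + 19.4) = 10.4 V.
With the supply zeroed, Ra and Rb appear in parallel from the tap: R_th = Ra‖Rb = (50.7 × 19.4)/70.10 = 14.0 kΩ.

V_th = 10.4 V, R_th = 14.0 kΩ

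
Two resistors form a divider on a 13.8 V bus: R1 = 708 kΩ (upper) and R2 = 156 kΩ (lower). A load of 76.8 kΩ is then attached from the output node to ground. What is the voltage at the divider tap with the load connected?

The load sits in parallel with R2: R2‖R_L = (156 × 76.8) / (156 + 76.8) = 51.46 kΩ.
V_out = 13.8 × 51.46 / (708 + 51.46) = 13.8 × 51.46/759.5 = 0.935 V.
(Unloaded it would have been 2.49 V.)

V_out ≈ 0.935 V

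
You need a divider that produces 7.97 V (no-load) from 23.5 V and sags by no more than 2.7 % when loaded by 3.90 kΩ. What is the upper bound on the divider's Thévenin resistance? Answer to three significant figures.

Loading drop = R_th/(R_th + R_L) ≤ 0.0270, so R_th ≤ R_L · ε/(1−ε) = 3.90 kΩ × 0.0270/0.9730 = 108 Ω.
(Any R1, R2 with R2/(R1+R2) = 0.339 and R1‖R2 ≤ 108 Ω will meet the spec.)

R_th ≤ 108 Ω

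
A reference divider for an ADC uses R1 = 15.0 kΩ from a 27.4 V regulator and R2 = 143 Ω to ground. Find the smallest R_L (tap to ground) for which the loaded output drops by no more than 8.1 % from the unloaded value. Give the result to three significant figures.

R_L(min) ≈ 1.61 kΩ

Output resistance R_th = R1‖R2 = (15000 × 143)/15140 = 141.6 Ω.
The fractional drop is R_th/(R_th + R_L); requiring this ≤ 0.0810 gives R_L ≥ R_th(1/0.0810 − 1) = 141.6 × 11.35 = 1.61 kΩ.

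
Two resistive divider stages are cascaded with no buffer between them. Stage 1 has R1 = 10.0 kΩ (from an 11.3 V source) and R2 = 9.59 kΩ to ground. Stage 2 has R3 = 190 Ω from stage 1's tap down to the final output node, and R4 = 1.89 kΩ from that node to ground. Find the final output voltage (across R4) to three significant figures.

V_out ≈ 1.50 V

Stage 2 presents R3+R4 = 2080 Ω as a load on stage 1's tap.
Stage 1's lower leg becomes R2‖(R3+R4) = 1709 Ω, so V_mid = 11.3 × 1709/11710 = 1.650 V.
Stage 2 is itself unloaded: V_out = V_mid × R4/(R3+R4) = 1.650 × 1890/2080 = 1.50 V.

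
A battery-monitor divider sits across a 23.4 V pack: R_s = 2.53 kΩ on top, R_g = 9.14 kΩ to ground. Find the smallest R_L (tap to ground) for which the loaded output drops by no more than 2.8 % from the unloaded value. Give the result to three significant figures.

Output resistance R_th = R_s‖R_g = (2.53 × 9.14)/11.67 = 1.982 kΩ.
The fractional drop is R_th/(R_th + R_L); requiring this ≤ 0.0280 gives R_L ≥ R_th(1/0.0280 − 1) = 1.982 × 34.71 = 68.8 kΩ.

R_L(min) ≈ 68.8 kΩ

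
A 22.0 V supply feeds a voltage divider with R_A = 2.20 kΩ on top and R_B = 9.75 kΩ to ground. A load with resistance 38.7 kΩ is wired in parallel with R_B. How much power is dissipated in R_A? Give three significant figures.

P ≈ 10.7 mW

Total resistance from the source is R_A + (R_B‖R_L) = 9.988 kΩ, so I = 22.0/9.988 kΩ = 2.203 mA.
P = I²·R_A = (2.203 mA)² × 2.20 kΩ = 10.7 mW.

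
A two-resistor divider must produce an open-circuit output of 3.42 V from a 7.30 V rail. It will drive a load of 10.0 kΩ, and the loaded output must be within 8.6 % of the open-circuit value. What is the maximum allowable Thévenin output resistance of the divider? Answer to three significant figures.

Loading drop = R_th/(R_th + R_L) ≤ 0.0860, so R_th ≤ R_L · ε/(1−ε) = 10.0 kΩ × 0.0860/0.9140 = 941 Ω.
(Any R1, R2 with R2/(R1+R2) = 0.468 and R1‖R2 ≤ 941 Ω will meet the spec.)

R_th ≤ 941 Ω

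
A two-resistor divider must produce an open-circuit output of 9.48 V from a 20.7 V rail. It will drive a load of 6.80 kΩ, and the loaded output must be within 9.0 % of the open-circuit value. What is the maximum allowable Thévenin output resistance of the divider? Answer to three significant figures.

R_th ≤ 673 Ω

Loading drop = R_th/(R_th + R_L) ≤ 0.0900, so R_th ≤ R_L · ε/(1−ε) = 6.80 kΩ × 0.0900/0.9100 = 673 Ω.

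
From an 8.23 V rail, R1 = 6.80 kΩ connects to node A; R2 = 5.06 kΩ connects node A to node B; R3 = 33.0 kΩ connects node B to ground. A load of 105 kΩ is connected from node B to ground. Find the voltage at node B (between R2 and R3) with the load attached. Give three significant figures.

V ≈ 5.59 V

At node B, R3 is in parallel with the load: R3‖R_L = 25.11 kΩ.
Below node A the resistance is R2 + (R3‖R_L) = 30.17 kΩ, so V_A = 8.23 × 30.17/36.97 = 6.716 V.
Then V_B = V_A × (R3‖R_L)/(R2 + R3‖R_L) = 6.716 × 25.11/30.17 = 5.59 V.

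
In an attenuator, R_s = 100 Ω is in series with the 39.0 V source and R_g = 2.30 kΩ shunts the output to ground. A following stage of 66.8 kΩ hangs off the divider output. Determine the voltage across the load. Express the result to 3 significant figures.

The load sits in parallel with R_g: R_g‖R_L = (2300 × 66800) / (2300 + 66800) = 2223 Ω.
V_out = 39.0 × 2223 / (100 + 2223) = 39.0 × 2223/2323 = 37.3 V.
(Unloaded it would have been 37.4 V.)

V_out ≈ 37.3 V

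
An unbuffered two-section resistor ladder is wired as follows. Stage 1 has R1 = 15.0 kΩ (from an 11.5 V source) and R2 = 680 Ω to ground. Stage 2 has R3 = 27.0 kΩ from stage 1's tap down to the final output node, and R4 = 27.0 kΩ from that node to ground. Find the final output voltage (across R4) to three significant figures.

V_out ≈ 0.246 V

Stage 2 presents R3+R4 = 54000 Ω as a load on stage 1's tap.
Stage 1's lower leg becomes R2‖(R3+R4) = 671.5 Ω, so V_mid = 11.5 × 671.5/15670 = 0.4928 V.
Stage 2 is itself unloaded: V_out = V_mid × R4/(R3+R4) = 0.4928 × 27000/54000 = 0.246 V.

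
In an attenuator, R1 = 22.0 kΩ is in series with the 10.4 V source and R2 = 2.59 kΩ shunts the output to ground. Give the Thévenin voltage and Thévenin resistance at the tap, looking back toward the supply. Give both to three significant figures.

V_th = 1.10 V, R_th = 2.32 kΩ

V_th is the open-circuit tap voltage: 10.4 × 2.59/(22.0 + 2.59) = 1.10 V.
With the supply zeroed, R1 and R2 appear in parallel from the tap: R_th = R1‖R2 = (22.0 × 2.59)/24.59 = 2.32 kΩ.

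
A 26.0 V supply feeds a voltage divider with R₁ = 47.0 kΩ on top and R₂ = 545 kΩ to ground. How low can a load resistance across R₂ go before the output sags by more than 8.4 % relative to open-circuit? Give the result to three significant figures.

R_L(min) ≈ 472 kΩ

Output resistance R_th = R₁‖R₂ = (47.0 × 545)/592.0 = 43.27 kΩ.
The fractional drop is R_th/(R_th + R_L); requiring this ≤ 0.0840 gives R_L ≥ R_th(1/0.0840 − 1) = 43.27 × 10.90 = 472 kΩ.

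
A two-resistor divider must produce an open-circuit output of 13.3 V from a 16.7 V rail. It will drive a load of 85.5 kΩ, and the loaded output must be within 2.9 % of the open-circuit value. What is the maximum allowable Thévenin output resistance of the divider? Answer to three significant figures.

Loading drop = R_th/(R_th + R_L) ≤ 0.0290, so R_th ≤ R_L · ε/(1−ε) = 85.5 kΩ × 0.0290/0.9710 = 2.55 kΩ.
(Any R1, R2 with R2/(R1+R2) = 0.796 and R1‖R2 ≤ 2.55 kΩ will meet the spec.)

R_th ≤ 2.55 kΩ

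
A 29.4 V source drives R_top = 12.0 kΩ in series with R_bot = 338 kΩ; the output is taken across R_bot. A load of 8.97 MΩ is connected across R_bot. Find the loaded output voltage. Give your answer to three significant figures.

V_out ≈ 28.4 V

The load sits in parallel with R_bot: R_bot‖R_L = (338 × 8970) / (338 + 8970) = 325.7 kΩ.
V_out = 29.4 × 325.7 / (12.0 + 325.7) = 29.4 × 325.7/337.7 = 28.4 V.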